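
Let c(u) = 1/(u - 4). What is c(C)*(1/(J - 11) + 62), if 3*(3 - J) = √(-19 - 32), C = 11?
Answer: 12934/1463 + I*√51/1463 ≈ 8.8407 + 0.0048814*I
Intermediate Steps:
J = 3 - I*√51/3 (J = 3 - √(-19 - 32)/3 = 3 - I*√51/3 ≈ 3.0 - 2.3805*I)
c(u) = 1/(-4 + u)
c(C)*(1/(J - 11) + 62) = (1/((3 - I*√51/3) - 11) + 62)/(-4 + 11) = (1/(-8 - I*√51/3) + 62)/7 = (62 + 1/(-8 - I*√51/3))/7 = 62/7 + 1/(7*(-8 - I*√51/3))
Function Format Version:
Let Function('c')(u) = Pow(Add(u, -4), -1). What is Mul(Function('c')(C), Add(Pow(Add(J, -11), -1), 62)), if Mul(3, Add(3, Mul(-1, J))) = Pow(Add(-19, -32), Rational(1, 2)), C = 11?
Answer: Add(Rational(12934, 1463), Mul(Rational(1, 1463), I, Pow(51, Rational(1, 2)))) ≈ Add(8.8407, Mul(0.0048814, I))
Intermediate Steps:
J = Add(3, Mul(Rational(-1, 3), I, Pow(51, Rational(1, 2)))) (J = Add(3, Mul(Rational(-1, 3), Pow(Add(-19, -32), Rational(1, 2)))) = Add(3, Mul(Rational(-1, 3), Pow(-51, Rational(1, 2)))) = Add(3, Mul(Rational(-1, 3), Mul(I, Pow(51, Rational(1, 2))))) = Add(3, Mul(Rational(-1, 3), I, Pow(51, Rational(1, 2)))) ≈ Add(3.0000, Mul(-2.3805, I)))
Function('c')(u) = Pow(Add(-4, u), -1)
Mul(Function('c')(C), Add(Pow(Add(J, -11), -1), 62)) = Mul(Pow(Add(-4, 11), -1), Add(Pow(Add(Add(3, Mul(Rational(-1, 3), I, Pow(51, Rational(1, 2)))), -11), -1), 62)) = Mul(Pow(7, -1), Add(Pow(Add(-8, Mul(Rational(-1, 3), I, Pow(51, Rational(1, 2)))), -1), 62)) = Mul(Rational(1, 7), Add(62, Pow(Add(-8, Mul(Rational(-1, 3), I, Pow(51, Rational(1, 2)))), -1))) = Add(Rational(62, 7), Mul(Rational(1, 7), Pow(Add(-8, Mul(Rational(-1, 3), I, Pow(51, Rational(1, 2)))), -1)))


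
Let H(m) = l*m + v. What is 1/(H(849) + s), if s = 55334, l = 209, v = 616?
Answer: 1/233391 ≈ 4.2847e-6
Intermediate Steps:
H(m) = 616 + 209*m (H(m) = 209*m + 616 = 616 + 209*m)
1/(H(849) + s) = 1/((616 + 209*849) + 55334) = 1/((616 + 177441) + 55334) = 1/(178057 + 55334) = 1/233391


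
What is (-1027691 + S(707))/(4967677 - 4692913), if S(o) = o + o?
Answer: -146611/39252 ≈ -3.7351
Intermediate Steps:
S(o) = 2*o
(-1027691 + S(707))/(4967677 - 4692913) = (-1027691 + 2*707)/(4967677 - 4692913) = (-1027691 + 1414)/274764 = -1026277*1/274764 = -146611/39252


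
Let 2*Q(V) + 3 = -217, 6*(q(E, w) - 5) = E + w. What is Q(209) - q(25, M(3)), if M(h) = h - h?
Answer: -715/6 ≈ -119.17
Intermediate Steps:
M(h) = 0
q(E, w) = 5 + E/6 + w/6 (q(E, w) = 5 + (E + w)/6 = 5 + (E/6 + w/6) = 5 + E/6 + w/6)
Q(V) = -110 (Q(V) = -3/2 + (½)*(-217) = -3/2 - 217/2 = -110)
Q(209) - q(25, M(3)) = -110 - (5 + (⅙)*25 + (⅙)*0) = -110 - (5 + 25/6 + 0) = -110 - 1*55/6 = -110 - 55/6 = -715/6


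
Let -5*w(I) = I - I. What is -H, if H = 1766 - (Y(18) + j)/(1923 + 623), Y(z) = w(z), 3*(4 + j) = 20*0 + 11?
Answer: -13488709/7638 ≈ -1766.0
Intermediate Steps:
j = -⅓ (j = -4 + (20*0 + 11)/3 = -4 + (0 + 11)/3 = -4 + (⅓)*11 = -4 + 11/3 = -⅓ ≈ -0.33333)
w(I) = 0 (w(I) = -(I - I)/5 = -⅕*0 = 0)
Y(z) = 0
H = 13488709/7638 (H = 1766 - (0 - ⅓)/(1923 + 623) = 1766 - (-1)/(3*2546) = 1766 - 1*(-1/7638) = 1766 + 1/7638 = 13488709/7638 ≈ 1766.0)
-H = -1*13488709/7638 = -13488709/7638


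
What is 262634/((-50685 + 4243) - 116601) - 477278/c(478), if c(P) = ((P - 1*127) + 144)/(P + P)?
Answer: -74393026131854/80706285 ≈ -9.2178e+5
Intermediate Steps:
c(P) = (17 + P)/(2*P) (c(P) = ((P - 127) + 144)/((2*P)) = ((-127 + P) + 144)*(1/(2*P)) = (17 + P)*(1/(2*P)) = (17 + P)/(2*P))
262634/((-50685 + 4243) - 116601) - 477278/c(478) = 262634/((-50685 + 4243) - 116601) - 477278*956/(17 + 478) = 262634/(-46442 - 116601) - 477278/((½)*(1/478)*495) = 262634/(-163043) - 477278/495/956 = 262634*(-1/163043) - 477278*956/495 = -262634/163043 - 456277768/495 = -74393026131854/80706285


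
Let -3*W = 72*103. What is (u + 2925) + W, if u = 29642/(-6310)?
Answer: 1414394/3155 ≈ 448.30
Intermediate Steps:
u = -14821/3155 (u = 29642*(-1/6310) = -14821/3155 ≈ -4.6976)
W = -2472 (W = -24*103 = -1/3*7416 = -2472)
(u + 2925) + W = (-14821/3155 + 2925) - 2472 = 9213554/3155 - 2472 = 1414394/3155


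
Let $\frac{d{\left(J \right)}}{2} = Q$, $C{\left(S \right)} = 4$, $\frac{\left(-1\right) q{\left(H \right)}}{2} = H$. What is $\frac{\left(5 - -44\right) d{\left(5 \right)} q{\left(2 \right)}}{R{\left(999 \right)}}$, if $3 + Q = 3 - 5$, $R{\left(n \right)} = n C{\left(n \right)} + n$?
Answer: $\frac{392}{999} \approx 0.39239$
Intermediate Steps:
$q{\left(H \right)} = - 2 H$
$R{\left(n \right)} = 5 n$ ($R{\left(n \right)} = n 4 + n = 4 n + n = 5 n$)
$Q = -5$ ($Q = -3 + \left(3 - 5\right) = -3 - 2 = -5$)
$d{\left(J \right)} = -10$ ($d{\left(J \right)} = 2 \left(-5\right) = -10$)
$\frac{\left(5 - -44\right) d{\left(5 \right)} q{\left(2 \right)}}{R{\left(999 \right)}} = \frac{\left(5 - -44\right) \left(-10\right) \left(\left(-2\right) 2\right)}{5 \cdot 999} = \frac{\left(5 + 44\right) \left(-10\right) \left(-4\right)}{4995} = 49 \left(-10\right) \left(-4\right) \frac{1}{4995} = \left(-490\right) \left(-4\right) \frac{1}{4995} = 1960 \cdot \frac{1}{4995} = \frac{392}{999}$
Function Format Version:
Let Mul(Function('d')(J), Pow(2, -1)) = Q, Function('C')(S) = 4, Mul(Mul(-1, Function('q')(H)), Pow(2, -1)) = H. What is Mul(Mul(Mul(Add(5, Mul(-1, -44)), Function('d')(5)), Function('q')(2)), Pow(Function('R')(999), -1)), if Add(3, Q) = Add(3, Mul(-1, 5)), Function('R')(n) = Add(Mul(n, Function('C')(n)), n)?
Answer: Rational(392, 999) ≈ 0.39239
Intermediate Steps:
Function('q')(H) = Mul(-2, H)
Function('R')(n) = Mul(5, n) (Function('R')(n) = Add(Mul(n, 4), n) = Add(Mul(4, n), n) = Mul(5, n))
Q = -5 (Q = Add(-3, Add(3, Mul(-1, 5))) = Add(-3, Add(3, -5)) = Add(-3, -2) = -5)
Function('d')(J) = -10 (Function('d')(J) = Mul(2, -5) = -10)
Mul(Mul(Mul(Add(5, Mul(-1, -44)), Function('d')(5)), Function('q')(2)), Pow(Function('R')(999), -1)) = Mul(Mul(Mul(Add(5, Mul(-1, -44)), -10), Mul(-2, 2)), Pow(Mul(5, 999), -1)) = Mul(Mul(Mul(Add(5, 44), -10), -4), Pow(4995, -1)) = Mul(Mul(Mul(49, -10), -4), Rational(1, 4995)) = Mul(Mul(-490, -4), Rational(1, 4995)) = Mul(1960, Rational(1, 4995)) = Rational(392, 999)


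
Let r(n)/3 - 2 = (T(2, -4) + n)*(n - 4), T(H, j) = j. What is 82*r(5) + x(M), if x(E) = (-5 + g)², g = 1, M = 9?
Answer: 754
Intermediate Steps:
x(E) = 16 (x(E) = (-5 + 1)² = (-4)² = 16)
r(n) = 6 + 3*(-4 + n)² (r(n) = 6 + 3*((-4 + n)*(n - 4)) = 6 + 3*((-4 + n)*(-4 + n)) = 6 + 3*(-4 + n)²)
82*r(5) + x(M) = 82*(54 - 24*5 + 3*5²) + 16 = 82*(54 - 120 + 3*25) + 16 = 82*(54 - 120 + 75) + 16 = 82*9 + 16 = 738 + 16 = 754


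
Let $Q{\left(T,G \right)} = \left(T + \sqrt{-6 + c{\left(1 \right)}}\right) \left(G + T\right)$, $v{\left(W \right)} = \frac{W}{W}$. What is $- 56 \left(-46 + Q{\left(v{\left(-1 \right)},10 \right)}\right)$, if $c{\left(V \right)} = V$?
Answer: $1960 - 616 i \sqrt{5} \approx 1960.0 - 1377.4 i$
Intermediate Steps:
$v{\left(W \right)} = 1$
$Q{\left(T,G \right)} = \left(G + T\right) \left(T + i \sqrt{5}\right)$ ($Q{\left(T,G \right)} = \left(T + \sqrt{-6 + 1}\right) \left(G + T\right) = \left(T + \sqrt{-5}\right) \left(G + T\right) = \left(T + i \sqrt{5}\right) \left(G + T\right) = \left(G + T\right) \left(T + i \sqrt{5}\right)$)
$- 56 \left(-46 + Q{\left(v{\left(-1 \right)},10 \right)}\right) = - 56 \left(-46 + \left(1^{2} + 10 \cdot 1 + i 10 \sqrt{5} + i 1 \sqrt{5}\right)\right) = - 56 \left(-46 + \left(1 + 10 + 10 i \sqrt{5} + i \sqrt{5}\right)\right) = - 56 \left(-46 + \left(11 + 11 i \sqrt{5}\right)\right) = - 56 \left(-35 + 11 i \sqrt{5}\right) = 1960 - 616 i \sqrt{5}$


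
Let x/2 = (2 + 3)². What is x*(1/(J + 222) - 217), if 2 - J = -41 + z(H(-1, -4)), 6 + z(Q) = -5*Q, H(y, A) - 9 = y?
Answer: -3374300/311 ≈ -10850.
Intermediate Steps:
H(y, A) = 9 + y
x = 50 (x = 2*(2 + 3)² = 2*5² = 2*25 = 50)
z(Q) = -6 - 5*Q
J = 89 (J = 2 - (-41 + (-6 - 5*(9 - 1))) = 2 - (-41 + (-6 - 5*8)) = 2 - (-41 + (-6 - 40)) = 2 - (-41 - 46) = 2 - 1*(-87) = 2 + 87 = 89)
x*(1/(J + 222) - 217) = 50*(1/(89 + 222) - 217) = 50*(1/311 - 217) = 50*(-67486/311) = -3374300/311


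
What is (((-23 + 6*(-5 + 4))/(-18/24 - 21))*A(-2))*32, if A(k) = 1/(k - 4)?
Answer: -64/9 ≈ -7.1111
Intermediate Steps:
A(k) = 1/(-4 + k)
(((-23 + 6*(-5 + 4))/(-18/24 - 21))*A(-2))*32 = (((-23 + 6*(-5 + 4))/(-18/24 - 21))/(-4 - 2))*32 = (((-23 + 6*(-1))/(-18*1/24 - 21))/(-6))*32 = (((-23 - 6)/(-¾ - 21))*(-⅙))*32 = (-29/(-87/4)*(-⅙))*32 = (-29*(-4/87)*(-⅙))*32 = ((4/3)*(-⅙))*32 = -2/9*32 = -64/9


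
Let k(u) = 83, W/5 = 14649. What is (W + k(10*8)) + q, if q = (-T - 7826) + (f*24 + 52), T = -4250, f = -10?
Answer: 69564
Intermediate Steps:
W = 73245 (W = 5*14649 = 73245)
q = -3764 (q = (-1*(-4250) - 7826) + (-10*24 + 52) = (4250 - 7826) + (-240 + 52) = -3576 - 188 = -3764)
(W + k(10*8)) + q = (73245 + 83) - 3764 = 73328 - 3764 = 69564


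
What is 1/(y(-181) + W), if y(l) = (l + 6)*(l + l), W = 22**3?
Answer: 1/73998 ≈ 1.3514e-5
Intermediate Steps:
W = 10648
y(l) = 2*l*(6 + l) (y(l) = (6 + l)*(2*l) = 2*l*(6 + l))
1/(y(-181) + W) = 1/(2*(-181)*(6 - 181) + 10648) = 1/(2*(-181)*(-175) + 10648) = 1/(63350 + 10648) = 1/73998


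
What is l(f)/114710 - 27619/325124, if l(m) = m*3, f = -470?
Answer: -362660033/3729497404 ≈ -0.097241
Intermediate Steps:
l(m) = 3*m
l(f)/114710 - 27619/325124 = (3*(-470))/114710 - 27619/325124 = -1410*1/114710 - 27619*1/325124 = -141/11471 - 27619/325124 = -362660033/3729497404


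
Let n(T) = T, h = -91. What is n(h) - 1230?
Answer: -1321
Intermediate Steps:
n(h) - 1230 = -91 - 1230 = -1321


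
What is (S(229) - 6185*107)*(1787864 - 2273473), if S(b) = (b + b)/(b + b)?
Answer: 321373122546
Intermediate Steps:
S(b) = 1 (S(b) = (2*b)/((2*b)) = (2*b)*(1/(2*b)) = 1)
(S(229) - 6185*107)*(1787864 - 2273473) = (1 - 6185*107)*(1787864 - 2273473) = (1 - 661795)*(-485609) = -661794*(-485609) = 321373122546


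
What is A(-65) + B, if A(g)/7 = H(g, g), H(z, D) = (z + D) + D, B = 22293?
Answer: 20928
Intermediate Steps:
H(z, D) = z + 2*D (H(z, D) = (D + z) + D = z + 2*D)
A(g) = 21*g (A(g) = 7*(g + 2*g) = 7*(3*g) = 21*g)
A(-65) + B = 21*(-65) + 22293 = -1365 + 22293 = 20928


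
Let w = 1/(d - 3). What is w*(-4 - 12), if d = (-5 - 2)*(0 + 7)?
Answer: 4/13 ≈ 0.30769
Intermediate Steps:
d = -49 (d = -7*7 = -49)
w = -1/52 (w = 1/(-49 - 3) = 1/(-52) = -1/52 ≈ -0.019231)
w*(-4 - 12) = -(-4 - 12)/52 = -1/52*(-16) = 4/13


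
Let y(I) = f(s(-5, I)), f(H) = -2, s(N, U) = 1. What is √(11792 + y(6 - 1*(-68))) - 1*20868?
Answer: -20868 + 3*√1310 ≈ -20759.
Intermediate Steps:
y(I) = -2
√(11792 + y(6 - 1*(-68))) - 1*20868 = √(11792 - 2) - 1*20868 = √11790 - 20868 = 3*√1310 - 20868 = -20868 + 3*√1310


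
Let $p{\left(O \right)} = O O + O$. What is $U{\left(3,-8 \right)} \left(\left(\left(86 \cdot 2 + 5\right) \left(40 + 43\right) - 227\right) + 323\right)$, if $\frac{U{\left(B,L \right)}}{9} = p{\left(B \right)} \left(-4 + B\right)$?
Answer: $-1596996$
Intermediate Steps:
$p{\left(O \right)} = O + O^{2}$ ($p{\left(O \right)} = O^{2} + O = O + O^{2}$)
$U{\left(B,L \right)} = 9 B \left(1 + B\right) \left(-4 + B\right)$
$U{\left(3,-8 \right)} \left(\left(\left(86 \cdot 2 + 5\right) \left(40 + 43\right) - 227\right) + 323\right) = 9 \cdot 3 \left(1 + 3\right) \left(-4 + 3\right) \left(\left(\left(86 \cdot 2 + 5\right) \left(40 + 43\right) - 227\right) + 323\right) = 9 \cdot 3 \cdot 4 \left(-1\right) \left(\left(\left(172 + 5\right) 83 - 227\right) + 323\right) = - 108 \left(\left(177 \cdot 83 - 227\right) + 323\right) = - 108 \left(\left(14691 - 227\right) + 323\right) = - 108 \left(14464 + 323\right) = \left(-108\right) 14787 = -1596996$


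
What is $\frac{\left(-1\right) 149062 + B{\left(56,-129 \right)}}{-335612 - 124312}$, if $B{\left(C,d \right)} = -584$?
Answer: $\frac{24941}{76654} \approx 0.32537$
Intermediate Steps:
$\frac{\left(-1\right) 149062 + B{\left(56,-129 \right)}}{-335612 - 124312} = \frac{\left(-1\right) 149062 - 584}{-335612 - 124312} = \frac{-149062 - 584}{-459924} = \left(-149646\right) \left(- \frac{1}{459924}\right) = \frac{24941}{76654}$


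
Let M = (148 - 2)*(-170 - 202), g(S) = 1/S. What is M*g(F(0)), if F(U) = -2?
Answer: 27156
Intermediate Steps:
M = -54312 (M = 146*(-372) = -54312)
M*g(F(0)) = -54312/(-2) = -54312*(-1/2) = 27156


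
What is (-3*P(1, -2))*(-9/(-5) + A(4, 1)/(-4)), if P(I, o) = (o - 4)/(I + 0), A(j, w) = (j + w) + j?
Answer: -81/10 ≈ -8.1000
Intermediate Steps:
A(j, w) = w + 2*j
P(I, o) = (-4 + o)/I
(-3*P(1, -2))*(-9/(-5) + A(4, 1)/(-4)) = (-3*(-4 - 2)/1)*(-9/(-5) + (1 + 2*4)/(-4)) = (-3*(-6))*(-9*(-⅕) + (1 + 8)*(-¼)) = (-3*(-6))*(9/5 + 9*(-¼)) = 18*(9/5 - 9/4) = 18*(-9/20) = -81/10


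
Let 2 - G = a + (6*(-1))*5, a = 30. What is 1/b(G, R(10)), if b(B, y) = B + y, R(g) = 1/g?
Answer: 10/21 ≈ 0.47619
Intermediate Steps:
G = 2 (G = 2 - (30 + (6*(-1))*5) = 2 - (30 - 6*5) = 2 - (30 - 30) = 2 - 1*0 = 2 + 0 = 2)
1/b(G, R(10)) = 1/(2 + 1/10) = 1/(2 + ⅒) = 1/(21/10) = 10/21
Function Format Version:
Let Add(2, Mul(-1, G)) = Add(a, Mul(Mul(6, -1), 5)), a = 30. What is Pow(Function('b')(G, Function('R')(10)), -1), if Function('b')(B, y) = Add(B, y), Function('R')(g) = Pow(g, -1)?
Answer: Rational(10, 21) ≈ 0.47619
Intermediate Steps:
G = 2 (G = Add(2, Mul(-1, Add(30, Mul(Mul(6, -1), 5)))) = Add(2, Mul(-1, Add(30, Mul(-6, 5)))) = Add(2, Mul(-1, Add(30, -30))) = Add(2, Mul(-1, 0)) = Add(2, 0) = 2)
Pow(Function('b')(G, Function('R')(10)), -1) = Pow(Add(2, Pow(10, -1)), -1) = Pow(Add(2, Rational(1, 10)), -1) = Pow(Rational(21, 10), -1) = Rational(10, 21)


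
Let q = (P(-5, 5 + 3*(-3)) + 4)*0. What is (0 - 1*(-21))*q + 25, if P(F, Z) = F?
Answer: 25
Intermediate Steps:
q = 0 (q = (-5 + 4)*0 = -1*0 = 0)
(0 - 1*(-21))*q + 25 = (0 - 1*(-21))*0 + 25 = (0 + 21)*0 + 25 = 21*0 + 25 = 0 + 25 = 25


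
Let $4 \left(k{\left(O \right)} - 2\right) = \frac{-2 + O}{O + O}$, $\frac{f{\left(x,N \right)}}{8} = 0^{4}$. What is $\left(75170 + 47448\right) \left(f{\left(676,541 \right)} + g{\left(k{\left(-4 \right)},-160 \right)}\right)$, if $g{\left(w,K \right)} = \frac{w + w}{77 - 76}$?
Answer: $\frac{2145815}{4} \approx 5.3645 \cdot 10^{5}$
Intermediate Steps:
$f{\left(x,N \right)} = 0$ ($f{\left(x,N \right)} = 8 \cdot 0^{4} = 8 \cdot 0 = 0$)
$k{\left(O \right)} = 2 + \frac{-2 + O}{8 O}$ ($k{\left(O \right)} = 2 + \frac{\left(-2 + O\right) \frac{1}{O + O}}{4} = 2 + \frac{\left(-2 + O\right) \frac{1}{2 O}}{4} = 2 + \frac{\frac{1}{2} \frac{1}{O} \left(-2 + O\right)}{4} = 2 + \frac{-2 + O}{8 O}$)
$g{\left(w,K \right)} = 2 w$ ($g{\left(w,K \right)} = \frac{2 w}{1} = 2 w 1 = 2 w$)
$\left(75170 + 47448\right) \left(f{\left(676,541 \right)} + g{\left(k{\left(-4 \right)},-160 \right)}\right) = \left(75170 + 47448\right) \left(0 + 2 \frac{-2 + 17 \left(-4\right)}{8 \left(-4\right)}\right) = 122618 \left(0 + 2 \cdot \frac{1}{8} \left(- \frac{1}{4}\right) \left(-2 - 68\right)\right) = 122618 \left(0 + 2 \cdot \frac{1}{8} \left(- \frac{1}{4}\right) \left(-70\right)\right) = 122618 \left(0 + 2 \cdot \frac{35}{16}\right) = 122618 \left(0 + \frac{35}{8}\right) = 122618 \cdot \frac{35}{8} = \frac{2145815}{4}$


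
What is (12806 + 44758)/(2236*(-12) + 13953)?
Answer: -2132/477 ≈ -4.4696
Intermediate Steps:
(12806 + 44758)/(2236*(-12) + 13953) = 57564/(-26832 + 13953) = 57564/(-12879) = 57564*(-1/12879) = -2132/477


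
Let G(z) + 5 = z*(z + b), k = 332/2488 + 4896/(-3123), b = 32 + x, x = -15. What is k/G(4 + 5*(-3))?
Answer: 309567/15324214 ≈ 0.020201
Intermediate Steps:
b = 17 (b = 32 - 15 = 17)
k = -309567/215834 (k = 332*(1/2488) + 4896*(-1/3123) = 83/622 - 544/347 = -309567/215834 ≈ -1.4343)
G(z) = -5 + z*(17 + z) (G(z) = -5 + z*(z + 17) = -5 + z*(17 + z))
k/G(4 + 5*(-3)) = -309567/(215834*(-5 + (4 + 5*(-3))² + 17*(4 + 5*(-3)))) = -309567/(215834*(-5 + (4 - 15)² + 17*(4 - 15))) = -309567/(215834*(-5 + (-11)² + 17*(-11))) = -309567/(215834*(-5 + 121 - 187)) = -309567/215834/(-71) = -309567/215834*(-1/71) = 309567/15324214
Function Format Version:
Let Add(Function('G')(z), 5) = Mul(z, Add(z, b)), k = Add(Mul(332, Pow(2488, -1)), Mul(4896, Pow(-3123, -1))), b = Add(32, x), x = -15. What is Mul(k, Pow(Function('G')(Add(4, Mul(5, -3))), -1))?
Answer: Rational(309567, 15324214) ≈ 0.020201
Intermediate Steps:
b = 17 (b = Add(32, -15) = 17)
k = Rational(-309567, 215834) (k = Add(Mul(332, Rational(1, 2488)), Mul(4896, Rational(-1, 3123))) = Add(Rational(83, 622), Rational(-544, 347)) = Rational(-309567, 215834) ≈ -1.4343)
Function('G')(z) = Add(-5, Mul(z, Add(17, z))) (Function('G')(z) = Add(-5, Mul(z, Add(z, 17))) = Add(-5, Mul(z, Add(17, z))))
Mul(k, Pow(Function('G')(Add(4, Mul(5, -3))), -1)) = Mul(Rational(-309567, 215834), Pow(Add(-5, Pow(Add(4, Mul(5, -3)), 2), Mul(17, Add(4, Mul(5, -3)))), -1)) = Mul(Rational(-309567, 215834), Pow(Add(-5, Pow(Add(4, -15), 2), Mul(17, Add(4, -15))), -1)) = Mul(Rational(-309567, 215834), Pow(Add(-5, Pow(-11, 2), Mul(17, -11)), -1)) = Mul(Rational(-309567, 215834), Pow(Add(-5, 121, -187), -1)) = Mul(Rational(-309567, 215834), Pow(-71, -1)) = Mul(Rational(-309567, 215834), Rational(-1, 71)) = Rational(309567, 15324214)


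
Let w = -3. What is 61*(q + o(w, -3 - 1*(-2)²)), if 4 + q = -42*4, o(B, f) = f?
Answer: -10919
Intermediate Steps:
q = -172 (q = -4 - 42*4 = -4 - 168 = -172)
61*(q + o(w, -3 - 1*(-2)²)) = 61*(-172 + (-3 - 1*(-2)²)) = 61*(-172 + (-3 - 1*4)) = 61*(-172 + (-3 - 4)) = 61*(-172 - 7) = 61*(-179) = -10919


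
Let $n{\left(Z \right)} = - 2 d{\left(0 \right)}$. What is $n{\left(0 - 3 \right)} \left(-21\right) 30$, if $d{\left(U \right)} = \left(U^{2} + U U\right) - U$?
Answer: $0$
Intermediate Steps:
$d{\left(U \right)} = - U + 2 U^{2}$ ($d{\left(U \right)} = \left(U^{2} + U^{2}\right) - U = 2 U^{2} - U = - U + 2 U^{2}$)
$n{\left(Z \right)} = 0$ ($n{\left(Z \right)} = - 2 \cdot 0 \left(-1 + 2 \cdot 0\right) = - 2 \cdot 0 \left(-1 + 0\right) = - 2 \cdot 0 \left(-1\right) = \left(-2\right) 0 = 0$)
$n{\left(0 - 3 \right)} \left(-21\right) 30 = 0 \left(-21\right) 30 = 0 \cdot 30 = 0$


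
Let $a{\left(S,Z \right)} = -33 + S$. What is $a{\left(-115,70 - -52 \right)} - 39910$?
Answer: $-40058$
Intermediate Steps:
$a{\left(-115,70 - -52 \right)} - 39910 = \left(-33 - 115\right) - 39910 = -148 - 39910 = -40058$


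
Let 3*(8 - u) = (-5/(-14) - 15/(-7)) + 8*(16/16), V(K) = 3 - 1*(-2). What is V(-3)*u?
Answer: 45/2 ≈ 22.500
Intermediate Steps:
V(K) = 5 (V(K) = 3 + 2 = 5)
u = 9/2 (u = 8 - ((-5/(-14) - 15/(-7)) + 8*(16/16))/3 = 8 - ((-5*(-1/14) - 15*(-1/7)) + 8*(16*(1/16)))/3 = 8 - ((5/14 + 15/7) + 8*1)/3 = 8 - (5/2 + 8)/3 = 8 - 1/3*21/2 = 8 - 7/2 = 9/2 ≈ 4.5000)
V(-3)*u = 5*(9/2) = 45/2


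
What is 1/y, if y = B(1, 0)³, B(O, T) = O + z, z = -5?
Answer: -1/64 ≈ -0.015625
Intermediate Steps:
B(O, T) = -5 + O (B(O, T) = O - 5 = -5 + O)
y = -64 (y = (-5 + 1)³ = (-4)³ = -64)
1/y = 1/(-64) = -1/64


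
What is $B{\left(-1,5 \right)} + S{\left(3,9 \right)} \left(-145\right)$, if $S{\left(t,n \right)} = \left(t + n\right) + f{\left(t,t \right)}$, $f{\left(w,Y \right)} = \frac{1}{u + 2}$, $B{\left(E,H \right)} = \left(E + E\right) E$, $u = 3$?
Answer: $-1767$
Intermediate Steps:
$B{\left(E,H \right)} = 2 E^{2}$ ($B{\left(E,H \right)} = 2 E E = 2 E^{2}$)
$f{\left(w,Y \right)} = \frac{1}{5}$ ($f{\left(w,Y \right)} = \frac{1}{3 + 2} = \frac{1}{5}$)
$S{\left(t,n \right)} = \frac{1}{5} + n + t$ ($S{\left(t,n \right)} = \left(t + n\right) + \frac{1}{5} = \left(n + t\right) + \frac{1}{5} = \frac{1}{5} + n + t$)
$B{\left(-1,5 \right)} + S{\left(3,9 \right)} \left(-145\right) = 2 \left(-1\right)^{2} + \left(\frac{1}{5} + 9 + 3\right) \left(-145\right) = 2 \cdot 1 + \frac{61}{5} \left(-145\right) = 2 - 1769 = -1767$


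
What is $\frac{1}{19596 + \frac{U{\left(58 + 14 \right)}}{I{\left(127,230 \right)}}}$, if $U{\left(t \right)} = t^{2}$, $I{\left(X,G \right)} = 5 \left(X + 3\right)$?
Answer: $\frac{325}{6371292} \approx 5.101 \cdot 10^{-5}$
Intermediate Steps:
$I{\left(X,G \right)} = 15 + 5 X$ ($I{\left(X,G \right)} = 5 \left(3 + X\right) = 15 + 5 X$)
$\frac{1}{19596 + \frac{U{\left(58 + 14 \right)}}{I{\left(127,230 \right)}}} = \frac{1}{19596 + \frac{\left(58 + 14\right)^{2}}{15 + 5 \cdot 127}} = \frac{1}{19596 + \frac{72^{2}}{15 + 635}} = \frac{1}{19596 + \frac{5184}{650}} = \frac{1}{19596 + 5184 \cdot \frac{1}{650}} = \frac{1}{19596 + \frac{2592}{325}} = \frac{1}{\frac{6371292}{325}} = \frac{325}{6371292}$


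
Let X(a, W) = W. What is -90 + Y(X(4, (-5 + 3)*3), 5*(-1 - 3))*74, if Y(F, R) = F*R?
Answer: 8790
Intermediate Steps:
-90 + Y(X(4, (-5 + 3)*3), 5*(-1 - 3))*74 = -90 + (((-5 + 3)*3)*(5*(-1 - 3)))*74 = -90 + ((-2*3)*(5*(-4)))*74 = -90 - 6*(-20)*74 = -90 + 120*74 = -90 + 8880 = 8790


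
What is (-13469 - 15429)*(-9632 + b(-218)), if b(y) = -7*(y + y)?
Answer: 190148840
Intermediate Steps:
b(y) = -14*y
(-13469 - 15429)*(-9632 + b(-218)) = (-13469 - 15429)*(-9632 - 14*(-218)) = -28898*(-9632 + 3052) = -28898*(-6580) = 190148840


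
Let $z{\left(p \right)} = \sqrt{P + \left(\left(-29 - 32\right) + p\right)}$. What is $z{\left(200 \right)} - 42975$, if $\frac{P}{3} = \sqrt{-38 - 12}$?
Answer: $-42975 + \sqrt{139 + 15 i \sqrt{2}} \approx -42963.0 + 0.89705 i$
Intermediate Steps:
$P = 15 i \sqrt{2}$ ($P = 3 \sqrt{-38 - 12} = 3 \sqrt{-50} = 3 \cdot 5 i \sqrt{2} = 15 i \sqrt{2} \approx 21.213 i$)
$z{\left(p \right)} = \sqrt{-61 + p + 15 i \sqrt{2}}$ ($z{\left(p \right)} = \sqrt{15 i \sqrt{2} + \left(\left(-29 - 32\right) + p\right)} = \sqrt{15 i \sqrt{2} + \left(-61 + p\right)} = \sqrt{-61 + p + 15 i \sqrt{2}}$)
$z{\left(200 \right)} - 42975 = \sqrt{-61 + 200 + 15 i \sqrt{2}} - 42975 = \sqrt{139 + 15 i \sqrt{2}} - 42975 = -42975 + \sqrt{139 + 15 i \sqrt{2}}$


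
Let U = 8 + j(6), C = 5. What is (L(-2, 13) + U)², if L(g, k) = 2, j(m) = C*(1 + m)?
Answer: 2025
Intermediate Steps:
j(m) = 5 + 5*m (j(m) = 5*(1 + m) = 5 + 5*m)
U = 43 (U = 8 + (5 + 5*6) = 8 + (5 + 30) = 8 + 35 = 43)
(L(-2, 13) + U)² = (2 + 43)² = 45² = 2025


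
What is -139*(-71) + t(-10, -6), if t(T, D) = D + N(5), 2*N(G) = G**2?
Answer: 19751/2 ≈ 9875.5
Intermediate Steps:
N(G) = G**2/2
t(T, D) = 25/2 + D (t(T, D) = D + (1/2)*5**2 = D + (1/2)*25 = D + 25/2 = 25/2 + D)
-139*(-71) + t(-10, -6) = -139*(-71) + (25/2 - 6) = 9869 + 13/2 = 19751/2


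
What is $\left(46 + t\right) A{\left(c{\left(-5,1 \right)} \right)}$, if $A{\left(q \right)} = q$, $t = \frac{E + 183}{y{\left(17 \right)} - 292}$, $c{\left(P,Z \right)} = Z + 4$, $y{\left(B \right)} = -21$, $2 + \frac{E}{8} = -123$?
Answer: $\frac{76075}{313} \approx 243.05$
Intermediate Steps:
$E = -1000$ ($E = -16 + 8 \left(-123\right) = -16 - 984 = -1000$)
$c{\left(P,Z \right)} = 4 + Z$
$t = \frac{817}{313}$ ($t = \frac{-1000 + 183}{-21 - 292} = - \frac{817}{-313} = \left(-817\right) \left(- \frac{1}{313}\right) = \frac{817}{313} \approx 2.6102$)
$\left(46 + t\right) A{\left(c{\left(-5,1 \right)} \right)} = \left(46 + \frac{817}{313}\right) \left(4 + 1\right) = \frac{15215}{313} \cdot 5 = \frac{76075}{313}$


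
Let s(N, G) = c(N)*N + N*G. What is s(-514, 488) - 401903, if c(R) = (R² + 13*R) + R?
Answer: -132750735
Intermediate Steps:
c(R) = R² + 14*R
s(N, G) = G*N + N²*(14 + N) (s(N, G) = (N*(14 + N))*N + N*G = N²*(14 + N) + G*N = G*N + N²*(14 + N))
s(-514, 488) - 401903 = -514*(488 - 514*(14 - 514)) - 401903 = -514*(488 - 514*(-500)) - 401903 = -514*(488 + 257000) - 401903 = -514*257488 - 401903 = -132348832 - 401903 = -132750735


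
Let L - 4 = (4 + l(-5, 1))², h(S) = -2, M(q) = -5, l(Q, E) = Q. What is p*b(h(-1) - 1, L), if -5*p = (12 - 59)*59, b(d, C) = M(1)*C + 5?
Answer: -11092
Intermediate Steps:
L = 5 (L = 4 + (4 - 5)² = 4 + (-1)² = 4 + 1 = 5)
b(d, C) = 5 - 5*C (b(d, C) = -5*C + 5 = 5 - 5*C)
p = 2773/5 (p = -(12 - 59)*59/5 = -(-47)*59/5 = -⅕*(-2773) = 2773/5 ≈ 554.60)
p*b(h(-1) - 1, L) = 2773*(5 - 5*5)/5 = 2773*(5 - 25)/5 = (2773/5)*(-20) = -11092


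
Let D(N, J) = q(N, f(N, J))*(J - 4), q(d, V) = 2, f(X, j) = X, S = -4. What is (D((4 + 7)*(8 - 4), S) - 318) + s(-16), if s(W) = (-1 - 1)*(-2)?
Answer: -330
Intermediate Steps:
s(W) = 4 (s(W) = -2*(-2) = 4)
D(N, J) = -8 + 2*J (D(N, J) = 2*(J - 4) = 2*(-4 + J) = -8 + 2*J)
(D((4 + 7)*(8 - 4), S) - 318) + s(-16) = ((-8 + 2*(-4)) - 318) + 4 = ((-8 - 8) - 318) + 4 = (-16 - 318) + 4 = -334 + 4 = -330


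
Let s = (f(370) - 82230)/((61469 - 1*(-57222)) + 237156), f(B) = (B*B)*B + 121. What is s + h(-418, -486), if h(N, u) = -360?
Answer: -77534029/355847 ≈ -217.89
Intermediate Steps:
f(B) = 121 + B**3 (f(B) = B**2*B + 121 = B**3 + 121 = 121 + B**3)
s = 50570891/355847 (s = ((121 + 370**3) - 82230)/((61469 - 1*(-57222)) + 237156) = ((121 + 50653000) - 82230)/((61469 + 57222) + 237156) = (50653121 - 82230)/(118691 + 237156) = 50570891/355847 ≈ 142.11)
s + h(-418, -486) = 50570891/355847 - 360 = -77534029/355847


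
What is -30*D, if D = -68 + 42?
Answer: 780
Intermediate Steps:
D = -26
-30*D = -30*(-26) = 780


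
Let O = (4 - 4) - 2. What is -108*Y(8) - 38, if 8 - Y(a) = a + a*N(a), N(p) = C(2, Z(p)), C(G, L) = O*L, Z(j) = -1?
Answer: 1690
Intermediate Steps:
O = -2 (O = 0 - 2 = -2)
C(G, L) = -2*L
N(p) = 2 (N(p) = -2*(-1) = 2)
Y(a) = 8 - 3*a (Y(a) = 8 - (a + a*2) = 8 - (a + 2*a) = 8 - 3*a)
-108*Y(8) - 38 = -108*(8 - 3*8) - 38 = -108*(8 - 24) - 38 = -108*(-16) - 38 = 1728 - 38 = 1690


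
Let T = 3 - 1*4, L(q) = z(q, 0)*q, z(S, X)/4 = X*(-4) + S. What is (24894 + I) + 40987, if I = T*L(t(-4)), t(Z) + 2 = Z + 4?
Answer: 65865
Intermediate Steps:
z(S, X) = -16*X + 4*S (z(S, X) = 4*(X*(-4) + S) = 4*(-4*X + S) = 4*(S - 4*X) = -16*X + 4*S)
t(Z) = 2 + Z (t(Z) = -2 + (Z + 4) = -2 + (4 + Z) = 2 + Z)
L(q) = 4*q² (L(q) = (-16*0 + 4*q)*q = (0 + 4*q)*q = (4*q)*q = 4*q²)
T = -1 (T = 3 - 4 = -1)
I = -16 (I = -4*(2 - 4)² = -4*(-2)² = -4*4 = -1*16 = -16)
(24894 + I) + 40987 = (24894 - 16) + 40987 = 24878 + 40987 = 65865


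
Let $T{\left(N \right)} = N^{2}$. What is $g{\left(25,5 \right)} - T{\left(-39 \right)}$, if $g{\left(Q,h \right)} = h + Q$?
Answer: $-1491$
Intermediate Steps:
$g{\left(Q,h \right)} = Q + h$
$g{\left(25,5 \right)} - T{\left(-39 \right)} = \left(25 + 5\right) - \left(-39\right)^{2} = 30 - 1521 = -1491$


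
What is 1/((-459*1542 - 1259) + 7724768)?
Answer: 1/7015731 ≈ 1.4254e-7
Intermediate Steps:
1/((-459*1542 - 1259) + 7724768) = 1/((-707778 - 1259) + 7724768) = 1/(-709037 + 7724768) = 1/7015731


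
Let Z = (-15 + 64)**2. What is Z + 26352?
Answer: 28753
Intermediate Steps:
Z = 2401 (Z = 49**2 = 2401)
Z + 26352 = 2401 + 26352 = 28753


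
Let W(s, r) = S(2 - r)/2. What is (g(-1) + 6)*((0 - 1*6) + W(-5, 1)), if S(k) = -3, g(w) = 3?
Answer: -135/2 ≈ -67.500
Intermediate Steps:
W(s, r) = -3/2
(g(-1) + 6)*((0 - 1*6) + W(-5, 1)) = (3 + 6)*((0 - 1*6) - 3/2) = 9*((0 - 6) - 3/2) = 9*(-6 - 3/2) = 9*(-15/2) = -135/2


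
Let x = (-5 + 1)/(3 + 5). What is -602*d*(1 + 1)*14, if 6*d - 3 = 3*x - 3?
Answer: 4214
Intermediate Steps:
x = -½ (x = -4/8 = -4*⅛ = -½ ≈ -0.50000)
d = -¼ (d = ½ + (3*(-½) - 3)/6 = ½ + (-3/2 - 3)/6 = ½ + (⅙)*(-9/2) = ½ - ¾ = -¼ ≈ -0.25000)
-602*d*(1 + 1)*14 = -602*(-(1 + 1)/4)*14 = -602*(-¼*2)*14 = -(-301)*14 = -602*(-7) = 4214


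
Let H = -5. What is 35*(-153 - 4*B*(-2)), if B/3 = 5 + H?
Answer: -5355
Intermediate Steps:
B = 0 (B = 3*(5 - 5) = 3*0 = 0)
35*(-153 - 4*B*(-2)) = 35*(-153 - 4*0*(-2)) = 35*(-153 + 0*(-2)) = 35*(-153 + 0) = 35*(-153) = -5355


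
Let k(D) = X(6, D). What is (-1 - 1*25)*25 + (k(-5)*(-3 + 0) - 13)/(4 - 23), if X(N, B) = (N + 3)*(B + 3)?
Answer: -12391/19 ≈ -652.16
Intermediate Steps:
X(N, B) = (3 + B)*(3 + N) (X(N, B) = (3 + N)*(3 + B) = (3 + B)*(3 + N))
k(D) = 27 + 9*D (k(D) = 9 + 3*D + 3*6 + D*6 = 9 + 3*D + 18 + 6*D = 27 + 9*D)
(-1 - 1*25)*25 + (k(-5)*(-3 + 0) - 13)/(4 - 23) = (-1 - 1*25)*25 + ((27 + 9*(-5))*(-3 + 0) - 13)/(4 - 23) = (-1 - 25)*25 + ((27 - 45)*(-3) - 13)/(-19) = -26*25 + (-18*(-3) - 13)*(-1/19) = -650 + (54 - 13)*(-1/19) = -650 + 41*(-1/19) = -650 - 41/19 = -12391/19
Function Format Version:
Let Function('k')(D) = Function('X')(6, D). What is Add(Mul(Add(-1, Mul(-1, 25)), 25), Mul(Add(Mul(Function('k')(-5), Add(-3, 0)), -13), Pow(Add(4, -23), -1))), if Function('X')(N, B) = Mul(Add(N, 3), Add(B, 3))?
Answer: Rational(-12391, 19) ≈ -652.16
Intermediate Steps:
Function('X')(N, B) = Mul(Add(3, B), Add(3, N)) (Function('X')(N, B) = Mul(Add(3, N), Add(3, B)) = Mul(Add(3, B), Add(3, N)))
Function('k')(D) = Add(27, Mul(9, D)) (Function('k')(D) = Add(9, Mul(3, D), Mul(3, 6), Mul(D, 6)) = Add(9, Mul(3, D), 18, Mul(6, D)) = Add(27, Mul(9, D)))
Add(Mul(Add(-1, Mul(-1, 25)), 25), Mul(Add(Mul(Function('k')(-5), Add(-3, 0)), -13), Pow(Add(4, -23), -1))) = Add(Mul(Add(-1, Mul(-1, 25)), 25), Mul(Add(Mul(Add(27, Mul(9, -5)), Add(-3, 0)), -13), Pow(Add(4, -23), -1))) = Add(Mul(Add(-1, -25), 25), Mul(Add(Mul(Add(27, -45), -3), -13), Pow(-19, -1))) = Add(Mul(-26, 25), Mul(Add(Mul(-18, -3), -13), Rational(-1, 19))) = Add(-650, Mul(Add(54, -13), Rational(-1, 19))) = Add(-650, Mul(41, Rational(-1, 19))) = Add(-650, Rational(-41, 19)) = Rational(-12391, 19)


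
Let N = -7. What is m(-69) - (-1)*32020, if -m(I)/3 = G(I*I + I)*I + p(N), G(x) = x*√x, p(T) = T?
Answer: 32041 + 1942488*√1173 ≈ 6.6561e+7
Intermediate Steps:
G(x) = x^(3/2)
m(I) = 21 - 3*I*(I + I²)^(3/2) (m(I) = -3*((I*I + I)^(3/2)*I - 7) = -3*((I² + I)^(3/2)*I - 7) = -3*((I + I²)^(3/2)*I - 7) = -3*(I*(I + I²)^(3/2) - 7) = -3*(-7 + I*(I + I²)^(3/2)) = 21 - 3*I*(I + I²)^(3/2))
m(-69) - (-1)*32020 = (21 - 3*(-69)*(-69*(1 - 69))^(3/2)) - (-1)*32020 = (21 - 3*(-69)*(-69*(-68))^(3/2)) - 1*(-32020) = (21 - 3*(-69)*4692^(3/2)) + 32020 = (21 - 3*(-69)*9384*√1173) + 32020 = (21 + 1942488*√1173) + 32020 = 32041 + 1942488*√1173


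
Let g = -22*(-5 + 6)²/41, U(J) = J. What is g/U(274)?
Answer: -11/5617 ≈ -0.0019583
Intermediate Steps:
g = -22/41 (g = -22*1²*(1/41) = -22*1*(1/41) = -22*1/41 = -22/41 ≈ -0.53658)
g/U(274) = -22/41/274 = -22/41*1/274 = -11/5617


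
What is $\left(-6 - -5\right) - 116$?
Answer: $-117$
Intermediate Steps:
$\left(-6 - -5\right) - 116 = \left(-6 + 5\right) - 116 = -1 - 116 = -117$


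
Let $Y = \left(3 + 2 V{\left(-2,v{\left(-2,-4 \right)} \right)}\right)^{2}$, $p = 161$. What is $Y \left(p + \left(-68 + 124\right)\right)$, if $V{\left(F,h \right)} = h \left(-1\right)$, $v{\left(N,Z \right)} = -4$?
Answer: $26257$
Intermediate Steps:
$V{\left(F,h \right)} = - h$
$Y = 121$ ($Y = \left(3 + 2 \left(\left(-1\right) \left(-4\right)\right)\right)^{2} = \left(3 + 2 \cdot 4\right)^{2} = \left(3 + 8\right)^{2} = 11^{2} = 121$)
$Y \left(p + \left(-68 + 124\right)\right) = 121 \left(161 + \left(-68 + 124\right)\right) = 121 \left(161 + 56\right) = 121 \cdot 217 = 26257$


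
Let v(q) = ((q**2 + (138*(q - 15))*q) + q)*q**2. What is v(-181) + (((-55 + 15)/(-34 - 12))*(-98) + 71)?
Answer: 3713464722477/23 ≈ 1.6146e+11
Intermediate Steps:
v(q) = q**2*(q + q**2 + q*(-2070 + 138*q)) (v(q) = ((q**2 + (138*(-15 + q))*q) + q)*q**2 = ((q**2 + (-2070 + 138*q)*q) + q)*q**2 = ((q**2 + q*(-2070 + 138*q)) + q)*q**2 = (q + q**2 + q*(-2070 + 138*q))*q**2 = q**2*(q + q**2 + q*(-2070 + 138*q)))
v(-181) + (((-55 + 15)/(-34 - 12))*(-98) + 71) = (-181)**3*(-2069 + 139*(-181)) + (((-55 + 15)/(-34 - 12))*(-98) + 71) = -5929741*(-2069 - 25159) + (-40/(-46)*(-98) + 71) = -5929741*(-27228) + (-40*(-1/46)*(-98) + 71) = 161454987948 + ((20/23)*(-98) + 71) = 161454987948 + (-1960/23 + 71) = 161454987948 - 327/23 = 3713464722477/23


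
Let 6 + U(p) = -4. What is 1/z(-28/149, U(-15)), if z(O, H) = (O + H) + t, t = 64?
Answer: 149/8018 ≈ 0.018583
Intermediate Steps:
U(p) = -10 (U(p) = -6 - 4 = -10)
z(O, H) = 64 + H + O (z(O, H) = (O + H) + 64 = (H + O) + 64 = 64 + H + O)
1/z(-28/149, U(-15)) = 1/(64 - 10 - 28/149) = 1/(8018/149) = 149/8018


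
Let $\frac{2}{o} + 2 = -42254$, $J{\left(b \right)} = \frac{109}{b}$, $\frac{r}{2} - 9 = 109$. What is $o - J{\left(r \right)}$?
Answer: $- \frac{575797}{1246552} \approx -0.46191$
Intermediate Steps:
$r = 236$ ($r = 18 + 2 \cdot 109 = 18 + 218 = 236$)
$o = - \frac{1}{21128}$ ($o = \frac{2}{-2 - 42254} = \frac{2}{-42256} = 2 \left(- \frac{1}{42256}\right) = - \frac{1}{21128} \approx -4.7331 \cdot 10^{-5}$)
$o - J{\left(r \right)} = - \frac{1}{21128} - \frac{109}{236} = - \frac{575797}{1246552}$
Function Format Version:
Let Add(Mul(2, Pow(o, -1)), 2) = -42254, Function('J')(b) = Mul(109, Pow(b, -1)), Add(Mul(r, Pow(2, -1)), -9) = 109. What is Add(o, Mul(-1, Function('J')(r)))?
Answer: Rational(-575797, 1246552) ≈ -0.46191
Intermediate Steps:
r = 236 (r = Add(18, Mul(2, 109)) = Add(18, 218) = 236)
o = Rational(-1, 21128) (o = Mul(2, Pow(Add(-2, -42254), -1)) = Mul(2, Pow(-42256, -1)) = Mul(2, Rational(-1, 42256)) = Rational(-1, 21128) ≈ -4.7331e-5)
Add(o, Mul(-1, Function('J')(r))) = Add(Rational(-1, 21128), Mul(-1, Mul(109, Pow(236, -1)))) = Add(Rational(-1, 21128), Mul(-1, Mul(109, Rational(1, 236)))) = Add(Rational(-1, 21128), Mul(-1, Rational(109, 236))) = Add(Rational(-1, 21128), Rational(-109, 236)) = Rational(-575797, 1246552)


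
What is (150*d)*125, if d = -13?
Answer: -243750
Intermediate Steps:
(150*d)*125 = (150*(-13))*125 = -1950*125 = -243750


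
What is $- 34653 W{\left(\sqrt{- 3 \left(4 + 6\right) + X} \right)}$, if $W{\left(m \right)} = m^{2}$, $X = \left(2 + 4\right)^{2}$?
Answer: $-207918$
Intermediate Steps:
$X = 36$ ($X = 6^{2} = 36$)
$- 34653 W{\left(\sqrt{- 3 \left(4 + 6\right) + X} \right)} = - 34653 \left(\sqrt{- 3 \left(4 + 6\right) + 36}\right)^{2} = - 34653 \left(\sqrt{\left(-3\right) 10 + 36}\right)^{2} = - 34653 \left(\sqrt{-30 + 36}\right)^{2} = - 34653 \left(\sqrt{6}\right)^{2} = \left(-34653\right) 6 = -207918$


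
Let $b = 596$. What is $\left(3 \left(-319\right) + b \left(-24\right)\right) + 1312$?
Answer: $-13949$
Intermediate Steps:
$\left(3 \left(-319\right) + b \left(-24\right)\right) + 1312 = \left(3 \left(-319\right) + 596 \left(-24\right)\right) + 1312 = \left(-957 - 14304\right) + 1312 = -15261 + 1312 = -13949$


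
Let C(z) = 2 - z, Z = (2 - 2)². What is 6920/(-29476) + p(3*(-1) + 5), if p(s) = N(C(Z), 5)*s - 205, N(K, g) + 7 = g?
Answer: -1541851/7369 ≈ -209.23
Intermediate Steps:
Z = 0 (Z = 0² = 0)
N(K, g) = -7 + g
p(s) = -205 - 2*s (p(s) = (-7 + 5)*s - 205 = -2*s - 205 = -205 - 2*s)
6920/(-29476) + p(3*(-1) + 5) = 6920/(-29476) + (-205 - 2*(3*(-1) + 5)) = 6920*(-1/29476) + (-205 - 2*(-3 + 5)) = -1730/7369 + (-205 - 2*2) = -1730/7369 + (-205 - 4) = -1730/7369 - 209 = -1541851/7369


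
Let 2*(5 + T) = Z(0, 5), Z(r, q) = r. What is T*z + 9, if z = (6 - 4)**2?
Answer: -11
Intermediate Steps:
T = -5 (T = -5 + (1/2)*0 = -5 + 0 = -5)
z = 4 (z = 2**2 = 4)
T*z + 9 = -5*4 + 9 = -20 + 9 = -11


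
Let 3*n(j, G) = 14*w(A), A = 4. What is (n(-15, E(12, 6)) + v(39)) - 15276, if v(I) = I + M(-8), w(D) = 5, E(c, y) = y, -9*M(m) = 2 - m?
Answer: -136933/9 ≈ -15215.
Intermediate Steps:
M(m) = -2/9 + m/9 (M(m) = -(2 - m)/9 = -2/9 + m/9)
n(j, G) = 70/3 (n(j, G) = (14*5)/3 = (⅓)*70 = 70/3)
v(I) = -10/9 + I (v(I) = I + (-2/9 + (⅑)*(-8)) = I + (-2/9 - 8/9) = I - 10/9 = -10/9 + I)
(n(-15, E(12, 6)) + v(39)) - 15276 = (70/3 + (-10/9 + 39)) - 15276 = (70/3 + 341/9) - 15276 = 551/9 - 15276 = -136933/9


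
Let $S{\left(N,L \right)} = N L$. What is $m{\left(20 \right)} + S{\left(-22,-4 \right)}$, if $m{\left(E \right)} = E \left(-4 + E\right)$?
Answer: $408$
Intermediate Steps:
$S{\left(N,L \right)} = L N$
$m{\left(20 \right)} + S{\left(-22,-4 \right)} = 20 \left(-4 + 20\right) - -88 = 20 \cdot 16 + 88 = 320 + 88 = 408$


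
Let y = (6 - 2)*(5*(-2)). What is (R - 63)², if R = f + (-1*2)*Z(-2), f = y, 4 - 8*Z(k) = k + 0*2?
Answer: 43681/4 ≈ 10920.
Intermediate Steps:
y = -40 (y = 4*(-10) = -40)
Z(k) = ½ - k/8 (Z(k) = ½ - (k + 0*2)/8 = ½ - (k + 0)/8 = ½ - k/8)
f = -40
R = -83/2 (R = -40 + (-1*2)*(½ - ⅛*(-2)) = -40 - 2*(½ + ¼) = -40 - 2*¾ = -40 - 3/2 = -83/2 ≈ -41.500)
(R - 63)² = (-83/2 - 63)² = (-209/2)² = 43681/4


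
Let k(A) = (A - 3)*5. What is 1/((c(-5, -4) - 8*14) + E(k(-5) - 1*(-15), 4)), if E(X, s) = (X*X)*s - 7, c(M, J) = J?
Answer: 1/2377 ≈ 0.00042070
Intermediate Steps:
k(A) = -15 + 5*A (k(A) = (-3 + A)*5 = -15 + 5*A)
E(X, s) = -7 + s*X² (E(X, s) = X²*s - 7 = s*X² - 7 = -7 + s*X²)
1/((c(-5, -4) - 8*14) + E(k(-5) - 1*(-15), 4)) = 1/((-4 - 8*14) + (-7 + 4*((-15 + 5*(-5)) - 1*(-15))²)) = 1/((-4 - 112) + (-7 + 4*((-15 - 25) + 15)²)) = 1/(-116 + (-7 + 4*(-40 + 15)²)) = 1/(-116 + (-7 + 4*(-25)²)) = 1/(-116 + (-7 + 4*625)) = 1/(-116 + (-7 + 2500)) = 1/(-116 + 2493) = 1/2377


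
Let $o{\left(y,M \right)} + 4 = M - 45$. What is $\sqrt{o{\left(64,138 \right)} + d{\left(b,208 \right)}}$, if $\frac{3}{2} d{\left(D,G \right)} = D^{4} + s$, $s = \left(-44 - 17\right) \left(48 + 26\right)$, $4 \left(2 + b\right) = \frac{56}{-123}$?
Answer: $\frac{i \sqrt{5988409025403}}{45387} \approx 53.917 i$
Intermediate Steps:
$o{\left(y,M \right)} = -49 + M$ ($o{\left(y,M \right)} = -4 + \left(M - 45\right) = -4 + \left(-45 + M\right) = -49 + M$)
$b = - \frac{260}{123}$ ($b = -2 + \frac{56 \frac{1}{-123}}{4} = -2 + \frac{56 \left(- \frac{1}{123}\right)}{4} = -2 + \frac{1}{4} \left(- \frac{56}{123}\right) = -2 - \frac{14}{123} = - \frac{260}{123} \approx -2.1138$)
$s = -4514$ ($s = \left(-61\right) 74 = -4514$)
$d{\left(D,G \right)} = - \frac{9028}{3} + \frac{2 D^{4}}{3}$ ($d{\left(D,G \right)} = \frac{2 \left(D^{4} - 4514\right)}{3} = \frac{2 \left(-4514 + D^{4}\right)}{3} = - \frac{9028}{3} + \frac{2 D^{4}}{3}$)
$\sqrt{o{\left(64,138 \right)} + d{\left(b,208 \right)}} = \sqrt{\left(-49 + 138\right) - \left(\frac{9028}{3} - \frac{2 \left(- \frac{260}{123}\right)^{4}}{3}\right)} = \sqrt{89 + \left(- \frac{9028}{3} + \frac{2}{3} \cdot \frac{4569760000}{228886641}\right)} = \sqrt{89 + \left(- \frac{9028}{3} + \frac{9139520000}{686659923}\right)} = \sqrt{89 - \frac{2057249074948}{686659923}} = \sqrt{- \frac{1996136341801}{686659923}} = \frac{i \sqrt{5988409025403}}{45387}$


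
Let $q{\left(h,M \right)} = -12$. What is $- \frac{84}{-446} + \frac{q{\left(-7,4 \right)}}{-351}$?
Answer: $\frac{5806}{26091} \approx 0.22253$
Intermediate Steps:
$- \frac{84}{-446} + \frac{q{\left(-7,4 \right)}}{-351} = - \frac{84}{-446} - \frac{12}{-351} = \left(-84\right) \left(- \frac{1}{446}\right) - - \frac{4}{117} = \frac{42}{223} + \frac{4}{117} = \frac{5806}{26091}$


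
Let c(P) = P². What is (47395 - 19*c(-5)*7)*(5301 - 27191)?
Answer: -964692300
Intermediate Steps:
(47395 - 19*c(-5)*7)*(5301 - 27191) = (47395 - 19*(-5)²*7)*(5301 - 27191) = (47395 - 19*25*7)*(-21890) = (47395 - 475*7)*(-21890) = (47395 - 3325)*(-21890) = 44070*(-21890) = -964692300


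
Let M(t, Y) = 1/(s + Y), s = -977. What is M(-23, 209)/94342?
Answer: -1/72454656 ≈ -1.3802e-8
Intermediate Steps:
M(t, Y) = 1/(-977 + Y)
M(-23, 209)/94342 = 1/((-977 + 209)*94342) = (1/94342)/(-768) = -1/768*1/94342 = -1/72454656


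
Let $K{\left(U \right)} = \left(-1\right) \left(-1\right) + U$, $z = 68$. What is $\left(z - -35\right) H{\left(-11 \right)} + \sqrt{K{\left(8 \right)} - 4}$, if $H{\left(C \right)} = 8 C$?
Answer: $-9064 + \sqrt{5} \approx -9061.8$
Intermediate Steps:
$K{\left(U \right)} = 1 + U$
$\left(z - -35\right) H{\left(-11 \right)} + \sqrt{K{\left(8 \right)} - 4} = \left(68 - -35\right) 8 \left(-11\right) + \sqrt{\left(1 + 8\right) - 4} = \left(68 + 35\right) \left(-88\right) + \sqrt{9 - 4} = 103 \left(-88\right) + \sqrt{5} = -9064 + \sqrt{5}$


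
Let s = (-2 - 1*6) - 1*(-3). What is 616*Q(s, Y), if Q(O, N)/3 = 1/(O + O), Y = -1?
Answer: -924/5 ≈ -184.80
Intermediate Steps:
s = -5 (s = (-2 - 6) + 3 = -8 + 3 = -5)
Q(O, N) = 3/(2*O) (Q(O, N) = 3/(O + O) = 3/((2*O)) = 3*(1/(2*O)) = 3/(2*O))
616*Q(s, Y) = 616*((3/2)/(-5)) = 616*((3/2)*(-⅕)) = 616*(-3/10) = -924/5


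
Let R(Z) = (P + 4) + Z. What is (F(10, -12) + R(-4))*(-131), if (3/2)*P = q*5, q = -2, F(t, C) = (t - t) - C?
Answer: -2096/3 ≈ -698.67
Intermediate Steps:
F(t, C) = -C (F(t, C) = 0 - C = -C)
P = -20/3 (P = 2*(-2*5)/3 = (⅔)*(-10) = -20/3 ≈ -6.6667)
R(Z) = -8/3 + Z (R(Z) = (-20/3 + 4) + Z = -8/3 + Z)
(F(10, -12) + R(-4))*(-131) = (-1*(-12) + (-8/3 - 4))*(-131) = (12 - 20/3)*(-131) = (16/3)*(-131) = -2096/3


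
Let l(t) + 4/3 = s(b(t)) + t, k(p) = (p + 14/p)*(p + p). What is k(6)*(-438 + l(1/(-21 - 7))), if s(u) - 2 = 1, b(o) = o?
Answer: -916375/21 ≈ -43637.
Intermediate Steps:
s(u) = 3 (s(u) = 2 + 1 = 3)
k(p) = 2*p*(p + 14/p) (k(p) = (p + 14/p)*(2*p) = 2*p*(p + 14/p))
l(t) = 5/3 + t (l(t) = -4/3 + (3 + t) = 5/3 + t)
k(6)*(-438 + l(1/(-21 - 7))) = (28 + 2*6²)*(-438 + (5/3 + 1/(-21 - 7))) = (28 + 2*36)*(-438 + (5/3 + 1/(-28))) = (28 + 72)*(-438 + (5/3 - 1/28)) = 100*(-438 + 137/84) = 100*(-36655/84) = -916375/21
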